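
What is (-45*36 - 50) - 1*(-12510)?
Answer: 10840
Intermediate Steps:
(-45*36 - 50) - 1*(-12510) = (-1620 - 50) + 12510 = -1670 + 12510 = 10840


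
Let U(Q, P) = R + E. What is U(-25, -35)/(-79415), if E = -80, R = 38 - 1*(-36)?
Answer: 6/79415 ≈ 7.5552e-5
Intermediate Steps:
R = 74 (R = 38 + 36 = 74)
U(Q, P) = -6 (U(Q, P) = 74 - 80 = -6)
U(-25, -35)/(-79415) = -6/(-79415) = -6*(-1/79415) = 6/79415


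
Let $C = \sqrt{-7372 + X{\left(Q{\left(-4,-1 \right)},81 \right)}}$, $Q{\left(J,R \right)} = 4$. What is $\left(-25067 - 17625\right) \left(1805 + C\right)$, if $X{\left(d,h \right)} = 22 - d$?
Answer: $-77059060 - 42692 i \sqrt{7354} \approx -7.7059 \cdot 10^{7} - 3.6611 \cdot 10^{6} i$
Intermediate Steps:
$C = i \sqrt{7354}$ ($C = \sqrt{-7372 + \left(22 - 4\right)} = \sqrt{-7372 + 18} = \sqrt{-7354} = i \sqrt{7354} \approx 85.755 i$)
$\left(-25067 - 17625\right) \left(1805 + C\right) = \left(-25067 - 17625\right) \left(1805 + i \sqrt{7354}\right) = - 42692 \left(1805 + i \sqrt{7354}\right) = -77059060 - 42692 i \sqrt{7354}$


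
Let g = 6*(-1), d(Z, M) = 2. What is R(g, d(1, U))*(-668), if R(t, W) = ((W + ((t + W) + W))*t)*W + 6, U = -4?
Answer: -4008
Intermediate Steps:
g = -6
R(t, W) = 6 + W*t*(t + 3*W) (R(t, W) = ((W + ((W + t) + W))*t)*W + 6 = ((W + (t + 2*W))*t)*W + 6 = ((t + 3*W)*t)*W + 6 = (t*(t + 3*W))*W + 6 = W*t*(t + 3*W) + 6 = 6 + W*t*(t + 3*W))
R(g, d(1, U))*(-668) = (6 + 2*(-6)² + 3*(-6)*2²)*(-668) = (6 + 2*36 + 3*(-6)*4)*(-668) = (6 + 72 - 72)*(-668) = 6*(-668) = -4008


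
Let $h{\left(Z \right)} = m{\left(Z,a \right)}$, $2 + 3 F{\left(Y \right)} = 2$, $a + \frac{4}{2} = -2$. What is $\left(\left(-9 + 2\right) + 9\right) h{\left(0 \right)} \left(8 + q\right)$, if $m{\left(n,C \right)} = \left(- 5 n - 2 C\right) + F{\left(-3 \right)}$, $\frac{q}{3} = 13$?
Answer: $752$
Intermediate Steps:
$q = 39$ ($q = 3 \cdot 13 = 39$)
$a = -4$ ($a = -2 - 2 = -4$)
$F{\left(Y \right)} = 0$ ($F{\left(Y \right)} = - \frac{2}{3} + \frac{1}{3} \cdot 2 = - \frac{2}{3} + \frac{2}{3} = 0$)
$m{\left(n,C \right)} = - 5 n - 2 C$ ($m{\left(n,C \right)} = \left(- 5 n - 2 C\right) + 0 = - 5 n - 2 C$)
$h{\left(Z \right)} = 8 - 5 Z$ ($h{\left(Z \right)} = - 5 Z - -8 = - 5 Z + 8 = 8 - 5 Z$)
$\left(\left(-9 + 2\right) + 9\right) h{\left(0 \right)} \left(8 + q\right) = \left(\left(-9 + 2\right) + 9\right) \left(8 - 0\right) \left(8 + 39\right) = \left(-7 + 9\right) \left(8 + 0\right) 47 = 2 \cdot 8 \cdot 47 = 16 \cdot 47 = 752$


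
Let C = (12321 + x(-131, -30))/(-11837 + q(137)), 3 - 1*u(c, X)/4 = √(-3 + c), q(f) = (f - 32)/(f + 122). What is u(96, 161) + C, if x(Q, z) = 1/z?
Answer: 143987167/13138620 - 4*√93 ≈ -27.616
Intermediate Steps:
q(f) = (-32 + f)/(122 + f)
u(c, X) = 12 - 4*√(-3 + c)
C = -13676273/13138620 (C = (12321 + 1/(-30))/(-11837 + (-32 + 137)/(122 + 137)) = (12321 - 1/30)/(-11837 + 105/259) = 369629/(30*(-11837 + (1/259)*105)) = 369629/(30*(-11837 + 15/37)) = 369629/(30*(-437954/37)) = (369629/30)*(-37/437954) = -13676273/13138620 ≈ -1.0409)
u(96, 161) + C = (12 - 4*√(-3 + 96)) - 13676273/13138620 = (12 - 4*√93) - 13676273/13138620 = 143987167/13138620 - 4*√93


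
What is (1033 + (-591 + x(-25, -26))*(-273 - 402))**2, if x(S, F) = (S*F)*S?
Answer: 129247521589264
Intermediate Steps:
x(S, F) = F*S**2 (x(S, F) = (F*S)*S = F*S**2)
(1033 + (-591 + x(-25, -26))*(-273 - 402))**2 = (1033 + (-591 - 26*(-25)**2)*(-273 - 402))**2 = (1033 + (-591 - 26*625)*(-675))**2 = (1033 + (-591 - 16250)*(-675))**2 = (1033 - 16841*(-675))**2 = (1033 + 11367675)**2 = 11368708**2 = 129247521589264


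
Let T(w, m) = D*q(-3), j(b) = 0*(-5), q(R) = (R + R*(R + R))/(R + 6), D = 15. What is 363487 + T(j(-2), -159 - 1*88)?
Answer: 363562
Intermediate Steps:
q(R) = (R + 2*R**2)/(6 + R) (q(R) = (R + R*(2*R))/(6 + R) = (R + 2*R**2)/(6 + R))
j(b) = 0
T(w, m) = 75 (T(w, m) = 15*(-3*(1 + 2*(-3))/(6 - 3)) = 15*(-3*(1 - 6)/3) = 15*(-3*1/3*(-5)) = 15*5 = 75)
363487 + T(j(-2), -159 - 1*88) = 363487 + 75 = 363562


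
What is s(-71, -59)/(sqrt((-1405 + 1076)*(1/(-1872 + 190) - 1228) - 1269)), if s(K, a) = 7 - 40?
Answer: -319*sqrt(1354828110)/225804685 ≈ -0.052000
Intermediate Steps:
s(K, a) = -33
s(-71, -59)/(sqrt((-1405 + 1076)*(1/(-1872 + 190) - 1228) - 1269)) = -33/sqrt((-1405 + 1076)*(1/(-1872 + 190) - 1228) - 1269) = -33/sqrt(-329*(1/(-1682) - 1228) - 1269) = -33/sqrt(-329*(-1/1682 - 1228) - 1269) = -33/sqrt(-329*(-2065497/1682) - 1269) = -33/sqrt(679548513/1682 - 1269) = -33*29*sqrt(1354828110)/677414055 = -319*sqrt(1354828110)/225804685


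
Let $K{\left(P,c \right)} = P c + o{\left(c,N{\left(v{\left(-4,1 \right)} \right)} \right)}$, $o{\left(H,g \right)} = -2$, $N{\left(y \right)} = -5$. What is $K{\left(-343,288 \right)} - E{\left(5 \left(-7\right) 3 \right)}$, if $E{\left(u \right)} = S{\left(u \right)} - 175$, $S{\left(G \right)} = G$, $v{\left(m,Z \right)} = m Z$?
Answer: $-98506$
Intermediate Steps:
$v{\left(m,Z \right)} = Z m$
$K{\left(P,c \right)} = -2 + P c$ ($K{\left(P,c \right)} = P c - 2 = -2 + P c$)
$E{\left(u \right)} = -175 + u$ ($E{\left(u \right)} = u - 175 = -175 + u$)
$K{\left(-343,288 \right)} - E{\left(5 \left(-7\right) 3 \right)} = \left(-2 - 98784\right) - \left(-175 + 5 \left(-7\right) 3\right) = \left(-2 - 98784\right) - \left(-175 - 105\right) = -98786 - \left(-175 - 105\right) = -98786 - -280 = -98786 + 280 = -98506$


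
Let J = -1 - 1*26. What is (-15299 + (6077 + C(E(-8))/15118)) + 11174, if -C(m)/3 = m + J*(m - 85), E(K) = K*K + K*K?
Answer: 29513435/15118 ≈ 1952.2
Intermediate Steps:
J = -27 (J = -1 - 26 = -27)
E(K) = 2*K² (E(K) = K² + K² = 2*K²)
C(m) = -6885 + 78*m (C(m) = -3*(m - 27*(m - 85)) = -3*(m - 27*(-85 + m)) = -3*(m + (2295 - 27*m)) = -3*(2295 - 26*m) = -6885 + 78*m)
(-15299 + (6077 + C(E(-8))/15118)) + 11174 = (-15299 + (6077 + (-6885 + 78*(2*(-8)²))/15118)) + 11174 = (-15299 + (6077 + (-6885 + 78*(2*64))*(1/15118))) + 11174 = (-15299 + (6077 + (-6885 + 78*128)*(1/15118))) + 11174 = (-15299 + (6077 + (-6885 + 9984)*(1/15118))) + 11174 = (-15299 + (6077 + 3099*(1/15118))) + 11174 = (-15299 + (6077 + 3099/15118)) + 11174 = (-15299 + 91875185/15118) + 11174 = -139415097/15118 + 11174 = 29513435/15118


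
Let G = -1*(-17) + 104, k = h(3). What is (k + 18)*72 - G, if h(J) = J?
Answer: 1391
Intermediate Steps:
k = 3
G = 121 (G = 17 + 104 = 121)
(k + 18)*72 - G = (3 + 18)*72 - 1*121 = 21*72 - 121 = 1512 - 121 = 1391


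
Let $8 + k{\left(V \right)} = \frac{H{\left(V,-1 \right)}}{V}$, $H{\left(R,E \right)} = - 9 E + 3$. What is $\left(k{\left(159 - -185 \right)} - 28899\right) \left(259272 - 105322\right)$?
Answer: $- \frac{191359773025}{43} \approx -4.4502 \cdot 10^{9}$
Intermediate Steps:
$H{\left(R,E \right)} = 3 - 9 E$
$k{\left(V \right)} = -8 + \frac{12}{V}$ ($k{\left(V \right)} = -8 + \frac{3 - -9}{V} = -8 + \frac{3 + 9}{V} = -8 + \frac{12}{V}$)
$\left(k{\left(159 - -185 \right)} - 28899\right) \left(259272 - 105322\right) = \left(\left(-8 + \frac{12}{159 - -185}\right) - 28899\right) \left(259272 - 105322\right) = \left(\left(-8 + \frac{12}{159 + 185}\right) - 28899\right) 153950 = \left(\left(-8 + \frac{12}{344}\right) - 28899\right) 153950 = \left(\left(-8 + 12 \cdot \frac{1}{344}\right) - 28899\right) 153950 = \left(\left(-8 + \frac{3}{86}\right) - 28899\right) 153950 = \left(- \frac{685}{86} - 28899\right) 153950 = \left(- \frac{2485999}{86}\right) 153950 = - \frac{191359773025}{43}$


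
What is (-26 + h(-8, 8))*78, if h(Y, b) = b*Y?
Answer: -7020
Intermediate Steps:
h(Y, b) = Y*b
(-26 + h(-8, 8))*78 = (-26 - 8*8)*78 = (-26 - 64)*78 = -90*78 = -7020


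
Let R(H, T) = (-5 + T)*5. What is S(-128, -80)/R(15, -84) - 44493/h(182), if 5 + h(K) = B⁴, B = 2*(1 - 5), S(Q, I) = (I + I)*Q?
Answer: -20716613/364099 ≈ -56.898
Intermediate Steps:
R(H, T) = -25 + 5*T
S(Q, I) = 2*I*Q (S(Q, I) = (2*I)*Q = 2*I*Q)
B = -8 (B = 2*(-4) = -8)
h(K) = 4091 (h(K) = -5 + (-8)⁴ = -5 + 4096 = 4091)
S(-128, -80)/R(15, -84) - 44493/h(182) = (2*(-80)*(-128))/(-25 + 5*(-84)) - 44493/4091 = 20480/(-25 - 420) - 44493*1/4091 = 20480/(-445) - 44493/4091 = 20480*(-1/445) - 44493/4091 = -4096/89 - 44493/4091 = -20716613/364099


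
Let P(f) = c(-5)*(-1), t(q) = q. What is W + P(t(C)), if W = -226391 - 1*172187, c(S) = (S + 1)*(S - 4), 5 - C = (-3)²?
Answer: -398614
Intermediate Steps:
C = -4 (C = 5 - 1*(-3)² = 5 - 1*9 = 5 - 9 = -4)
c(S) = (1 + S)*(-4 + S)
P(f) = -36 (P(f) = (-4 + (-5)² - 3*(-5))*(-1) = (-4 + 25 + 15)*(-1) = 36*(-1) = -36)
W = -398578 (W = -226391 - 172187 = -398578)
W + P(t(C)) = -398578 - 36 = -398614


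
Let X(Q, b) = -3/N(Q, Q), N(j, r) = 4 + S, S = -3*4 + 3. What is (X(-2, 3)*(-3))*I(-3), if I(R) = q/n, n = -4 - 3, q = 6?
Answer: 54/35 ≈ 1.5429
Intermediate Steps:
n = -7
I(R) = -6/7 (I(R) = 6/(-7) = 6*(-1/7) = -6/7)
S = -9 (S = -12 + 3 = -9)
N(j, r) = -5 (N(j, r) = 4 - 9 = -5)
X(Q, b) = 3/5 (X(Q, b) = -3/(-5) = -3*(-1/5) = 3/5)
(X(-2, 3)*(-3))*I(-3) = ((3/5)*(-3))*(-6/7) = -9/5*(-6/7) = 54/35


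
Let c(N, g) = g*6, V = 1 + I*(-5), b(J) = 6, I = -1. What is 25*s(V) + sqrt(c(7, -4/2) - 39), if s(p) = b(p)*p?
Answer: 900 + I*sqrt(51) ≈ 900.0 + 7.1414*I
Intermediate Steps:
V = 6 (V = 1 - 1*(-5) = 1 + 5 = 6)
c(N, g) = 6*g
s(p) = 6*p
25*s(V) + sqrt(c(7, -4/2) - 39) = 25*(6*6) + sqrt(6*(-4/2) - 39) = 25*36 + sqrt(6*(-4*1/2) - 39) = 900 + sqrt(6*(-2) - 39) = 900 + sqrt(-12 - 39) = 900 + sqrt(-51) = 900 + I*sqrt(51)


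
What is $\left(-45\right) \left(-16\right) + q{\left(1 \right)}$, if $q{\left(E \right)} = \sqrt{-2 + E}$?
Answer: $720 + i \approx 720.0 + 1.0 i$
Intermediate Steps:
$\left(-45\right) \left(-16\right) + q{\left(1 \right)} = \left(-45\right) \left(-16\right) + \sqrt{-2 + 1} = 720 + \sqrt{-1} = 720 + i$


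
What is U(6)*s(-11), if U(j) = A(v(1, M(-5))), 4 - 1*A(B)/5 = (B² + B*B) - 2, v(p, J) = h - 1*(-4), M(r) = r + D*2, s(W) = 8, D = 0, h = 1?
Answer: -1760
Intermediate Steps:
M(r) = r (M(r) = r + 0*2 = r + 0 = r)
v(p, J) = 5 (v(p, J) = 1 - 1*(-4) = 1 + 4 = 5)
A(B) = 30 - 10*B² (A(B) = 20 - 5*((B² + B*B) - 2) = 20 - 5*((B² + B²) - 2) = 20 - 5*(2*B² - 2) = 20 - 5*(-2 + 2*B²) = 20 + (10 - 10*B²) = 30 - 10*B²)
U(j) = -220 (U(j) = 30 - 10*5² = 30 - 10*25 = 30 - 250 = -220)
U(6)*s(-11) = -220*8 = -1760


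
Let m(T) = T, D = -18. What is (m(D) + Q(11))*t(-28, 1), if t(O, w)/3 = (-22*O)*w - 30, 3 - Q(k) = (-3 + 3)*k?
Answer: -26370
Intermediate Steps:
Q(k) = 3 (Q(k) = 3 - (-3 + 3)*k = 3 - 0*k = 3 - 1*0 = 3 + 0 = 3)
t(O, w) = -90 - 66*O*w (t(O, w) = 3*((-22*O)*w - 30) = 3*(-22*O*w - 30) = 3*(-30 - 22*O*w) = -90 - 66*O*w)
(m(D) + Q(11))*t(-28, 1) = (-18 + 3)*(-90 - 66*(-28)*1) = -15*(-90 + 1848) = -15*1758 = -26370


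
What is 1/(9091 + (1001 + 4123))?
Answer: 1/14215 ≈ 7.0348e-5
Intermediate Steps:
1/(9091 + (1001 + 4123)) = 1/(9091 + 5124) = 1/14215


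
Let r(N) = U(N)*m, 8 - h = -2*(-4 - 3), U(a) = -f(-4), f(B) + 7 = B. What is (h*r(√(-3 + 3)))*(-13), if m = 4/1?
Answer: 3432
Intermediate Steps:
m = 4 (m = 4*1 = 4)
f(B) = -7 + B
U(a) = 11 (U(a) = -(-7 - 4) = -1*(-11) = 11)
h = -6 (h = 8 - (-2)*(-4 - 3) = 8 - (-2)*(-7) = 8 - 1*14 = 8 - 14 = -6)
r(N) = 44 (r(N) = 11*4 = 44)
(h*r(√(-3 + 3)))*(-13) = -6*44*(-13) = -264*(-13) = 3432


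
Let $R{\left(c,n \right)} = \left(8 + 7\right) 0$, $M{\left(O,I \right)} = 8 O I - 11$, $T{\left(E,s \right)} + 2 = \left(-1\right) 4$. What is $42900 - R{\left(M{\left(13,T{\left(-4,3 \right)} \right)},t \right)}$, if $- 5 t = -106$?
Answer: $42900$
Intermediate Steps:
$T{\left(E,s \right)} = -6$ ($T{\left(E,s \right)} = -2 - 4 = -6$)
$t = \frac{106}{5}$ ($t = \left(- \frac{1}{5}\right) \left(-106\right) = \frac{106}{5} \approx 21.2$)
$M{\left(O,I \right)} = -11 + 8 I O$ ($M{\left(O,I \right)} = 8 I O - 11 = -11 + 8 I O$)
$R{\left(c,n \right)} = 0$ ($R{\left(c,n \right)} = 15 \cdot 0 = 0$)
$42900 - R{\left(M{\left(13,T{\left(-4,3 \right)} \right)},t \right)} = 42900 - 0 = 42900 + 0 = 42900$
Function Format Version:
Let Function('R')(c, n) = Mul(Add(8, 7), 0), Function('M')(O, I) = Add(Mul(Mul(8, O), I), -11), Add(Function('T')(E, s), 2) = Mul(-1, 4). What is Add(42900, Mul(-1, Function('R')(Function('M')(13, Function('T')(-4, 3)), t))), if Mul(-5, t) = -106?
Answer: 42900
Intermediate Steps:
Function('T')(E, s) = -6 (Function('T')(E, s) = Add(-2, Mul(-1, 4)) = Add(-2, -4) = -6)
t = Rational(106, 5) (t = Mul(Rational(-1, 5), -106) = Rational(106, 5) ≈ 21.200)
Function('M')(O, I) = Add(-11, Mul(8, I, O)) (Function('M')(O, I) = Add(Mul(8, I, O), -11) = Add(-11, Mul(8, I, O)))
Function('R')(c, n) = 0 (Function('R')(c, n) = Mul(15, 0) = 0)
Add(42900, Mul(-1, Function('R')(Function('M')(13, Function('T')(-4, 3)), t))) = Add(42900, Mul(-1, 0)) = Add(42900, 0) = 42900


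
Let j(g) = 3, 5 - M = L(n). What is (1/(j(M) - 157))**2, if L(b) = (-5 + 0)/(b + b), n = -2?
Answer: 1/23716 ≈ 4.2166e-5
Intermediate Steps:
L(b) = -5/(2*b) (L(b) = -5*1/(2*b) = -5/(2*b))
M = 15/4 (M = 5 - (-5)/(2*(-2)) = 5 - (-5)*(-1)/(2*2) = 5 - 1*5/4 = 5 - 5/4 = 15/4 ≈ 3.7500)
(1/(j(M) - 157))**2 = (1/(3 - 157))**2 = (1/(-154))**2 = (-1/154)**2 = 1/23716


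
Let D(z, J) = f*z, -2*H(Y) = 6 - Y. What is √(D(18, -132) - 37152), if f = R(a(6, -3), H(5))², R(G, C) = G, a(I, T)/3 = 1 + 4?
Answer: 3*I*√3678 ≈ 181.94*I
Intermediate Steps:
H(Y) = -3 + Y/2 (H(Y) = -(6 - Y)/2 = -3 + Y/2)
a(I, T) = 15 (a(I, T) = 3*(1 + 4) = 3*5 = 15)
f = 225 (f = 15² = 225)
D(z, J) = 225*z
√(D(18, -132) - 37152) = √(225*18 - 37152) = √(4050 - 37152) = √(-33102) = 3*I*√3678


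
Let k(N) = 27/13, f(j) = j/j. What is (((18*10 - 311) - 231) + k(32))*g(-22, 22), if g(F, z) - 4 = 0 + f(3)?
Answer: -23395/13 ≈ -1799.6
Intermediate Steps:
f(j) = 1
g(F, z) = 5 (g(F, z) = 4 + (0 + 1) = 4 + 1 = 5)
k(N) = 27/13 (k(N) = 27*(1/13) = 27/13)
(((18*10 - 311) - 231) + k(32))*g(-22, 22) = (((18*10 - 311) - 231) + 27/13)*5 = (((180 - 311) - 231) + 27/13)*5 = ((-131 - 231) + 27/13)*5 = (-362 + 27/13)*5 = -4679/13*5 = -23395/13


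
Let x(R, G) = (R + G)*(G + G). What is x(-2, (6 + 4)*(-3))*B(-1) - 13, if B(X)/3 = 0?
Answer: -13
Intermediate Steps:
B(X) = 0 (B(X) = 3*0 = 0)
x(R, G) = 2*G*(G + R) (x(R, G) = (G + R)*(2*G) = 2*G*(G + R))
x(-2, (6 + 4)*(-3))*B(-1) - 13 = (2*((6 + 4)*(-3))*((6 + 4)*(-3) - 2))*0 - 13 = (2*(10*(-3))*(10*(-3) - 2))*0 - 13 = (2*(-30)*(-30 - 2))*0 - 13 = (2*(-30)*(-32))*0 - 13 = 1920*0 - 13 = 0 - 13 = -13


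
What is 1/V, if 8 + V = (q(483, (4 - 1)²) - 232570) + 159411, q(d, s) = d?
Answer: -1/72684 ≈ -1.3758e-5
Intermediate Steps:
V = -72684 (V = -8 + ((483 - 232570) + 159411) = -8 + (-232087 + 159411) = -8 - 72676 = -72684)
1/V = 1/(-72684) = -1/72684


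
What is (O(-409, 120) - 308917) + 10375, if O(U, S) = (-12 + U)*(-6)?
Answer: -296016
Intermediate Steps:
O(U, S) = 72 - 6*U
(O(-409, 120) - 308917) + 10375 = ((72 - 6*(-409)) - 308917) + 10375 = ((72 + 2454) - 308917) + 10375 = (2526 - 308917) + 10375 = -306391 + 10375 = -296016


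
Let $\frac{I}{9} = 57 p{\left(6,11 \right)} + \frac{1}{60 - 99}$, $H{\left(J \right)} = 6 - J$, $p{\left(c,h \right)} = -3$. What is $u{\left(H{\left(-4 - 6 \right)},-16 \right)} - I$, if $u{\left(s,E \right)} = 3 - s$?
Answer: $\frac{19841}{13} \approx 1526.2$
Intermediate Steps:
$I = - \frac{20010}{13}$ ($I = 9 \left(57 \left(-3\right) + \frac{1}{60 - 99}\right) = 9 \left(-171 + \frac{1}{-39}\right) = 9 \left(-171 - \frac{1}{39}\right) = 9 \left(- \frac{6670}{39}\right) = - \frac{20010}{13} \approx -1539.2$)
$u{\left(H{\left(-4 - 6 \right)},-16 \right)} - I = \left(3 - \left(6 - \left(-4 - 6\right)\right)\right) - - \frac{20010}{13} = \left(3 - \left(6 - \left(-4 - 6\right)\right)\right) + \frac{20010}{13} = \left(3 - \left(6 - -10\right)\right) + \frac{20010}{13} = \left(3 - \left(6 + 10\right)\right) + \frac{20010}{13} = \left(3 - 16\right) + \frac{20010}{13} = -13 + \frac{20010}{13} = \frac{19841}{13}$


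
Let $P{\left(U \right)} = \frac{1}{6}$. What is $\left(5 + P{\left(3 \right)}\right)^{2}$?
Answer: $\frac{961}{36} \approx 26.694$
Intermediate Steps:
$P{\left(U \right)} = \frac{1}{6}$
$\left(5 + P{\left(3 \right)}\right)^{2} = \left(5 + \frac{1}{6}\right)^{2} = \left(\frac{31}{6}\right)^{2} = \frac{961}{36}$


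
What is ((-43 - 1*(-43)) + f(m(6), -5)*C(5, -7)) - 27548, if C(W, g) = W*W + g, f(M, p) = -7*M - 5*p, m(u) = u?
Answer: -27854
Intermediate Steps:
C(W, g) = g + W**2 (C(W, g) = W**2 + g = g + W**2)
((-43 - 1*(-43)) + f(m(6), -5)*C(5, -7)) - 27548 = ((-43 - 1*(-43)) + (-7*6 - 5*(-5))*(-7 + 5**2)) - 27548 = ((-43 + 43) + (-42 + 25)*(-7 + 25)) - 27548 = (0 - 17*18) - 27548 = (0 - 306) - 27548 = -306 - 27548 = -27854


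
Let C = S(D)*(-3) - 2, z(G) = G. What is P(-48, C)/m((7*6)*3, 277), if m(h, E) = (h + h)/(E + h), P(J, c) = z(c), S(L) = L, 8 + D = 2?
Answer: 1612/63 ≈ 25.587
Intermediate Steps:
D = -6 (D = -8 + 2 = -6)
C = 16 (C = -6*(-3) - 2 = 18 - 2 = 16)
P(J, c) = c
m(h, E) = 2*h/(E + h) (m(h, E) = (2*h)/(E + h) = 2*h/(E + h))
P(-48, C)/m((7*6)*3, 277) = 16/((2*((7*6)*3)/(277 + (7*6)*3))) = 16/((2*(42*3)/(277 + 42*3))) = 16/((2*126/(277 + 126))) = 16/((2*126/403)) = 16/((2*126*(1/403))) = 16/(252/403) = 16*(403/252) = 1612/63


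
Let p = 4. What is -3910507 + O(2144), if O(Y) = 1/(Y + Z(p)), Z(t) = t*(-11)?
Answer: -8212064699/2100 ≈ -3.9105e+6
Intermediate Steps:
Z(t) = -11*t
O(Y) = 1/(-44 + Y) (O(Y) = 1/(Y - 11*4) = 1/(Y - 44) = 1/(-44 + Y))
-3910507 + O(2144) = -3910507 + 1/(-44 + 2144) = -3910507 + 1/2100 = -8212064699/2100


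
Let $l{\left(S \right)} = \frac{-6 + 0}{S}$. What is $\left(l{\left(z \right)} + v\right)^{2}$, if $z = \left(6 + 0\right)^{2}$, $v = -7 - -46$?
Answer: $\frac{54289}{36} \approx 1508.0$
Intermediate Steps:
$v = 39$ ($v = -7 + 46 = 39$)
$z = 36$ ($z = 6^{2} = 36$)
$l{\left(S \right)} = - \frac{6}{S}$
$\left(l{\left(z \right)} + v\right)^{2} = \left(- \frac{6}{36} + 39\right)^{2} = \left(\left(-6\right) \frac{1}{36} + 39\right)^{2} = \left(- \frac{1}{6} + 39\right)^{2} = \left(\frac{233}{6}\right)^{2} = \frac{54289}{36}$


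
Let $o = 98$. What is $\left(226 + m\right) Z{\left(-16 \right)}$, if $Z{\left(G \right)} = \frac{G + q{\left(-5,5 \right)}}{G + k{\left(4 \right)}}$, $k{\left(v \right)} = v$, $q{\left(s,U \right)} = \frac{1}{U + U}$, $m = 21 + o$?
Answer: $\frac{3657}{8} \approx 457.13$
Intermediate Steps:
$m = 119$ ($m = 21 + 98 = 119$)
$q{\left(s,U \right)} = \frac{1}{2 U}$
$Z{\left(G \right)} = \frac{\frac{1}{10} + G}{4 + G}$ ($Z{\left(G \right)} = \frac{G + \frac{1}{2 \cdot 5}}{G + 4} = \frac{G + \frac{1}{2} \cdot \frac{1}{5}}{4 + G} = \frac{G + \frac{1}{10}}{4 + G} = \frac{\frac{1}{10} + G}{4 + G}$)
$\left(226 + m\right) Z{\left(-16 \right)} = \left(226 + 119\right) \frac{\frac{1}{10} - 16}{4 - 16} = 345 \frac{1}{-12} \left(- \frac{159}{10}\right) = 345 \left(\left(- \frac{1}{12}\right) \left(- \frac{159}{10}\right)\right) = 345 \cdot \frac{53}{40} = \frac{3657}{8}$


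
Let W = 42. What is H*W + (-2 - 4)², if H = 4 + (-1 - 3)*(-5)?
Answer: 1044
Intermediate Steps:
H = 24 (H = 4 - 4*(-5) = 4 + 20 = 24)
H*W + (-2 - 4)² = 24*42 + (-2 - 4)² = 1008 + (-6)² = 1008 + 36 = 1044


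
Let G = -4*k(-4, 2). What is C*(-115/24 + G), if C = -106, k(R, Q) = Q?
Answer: 16271/12 ≈ 1355.9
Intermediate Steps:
G = -8 (G = -4*2 = -8)
C*(-115/24 + G) = -106*(-115/24 - 8) = -106*(-307/24) = 16271/12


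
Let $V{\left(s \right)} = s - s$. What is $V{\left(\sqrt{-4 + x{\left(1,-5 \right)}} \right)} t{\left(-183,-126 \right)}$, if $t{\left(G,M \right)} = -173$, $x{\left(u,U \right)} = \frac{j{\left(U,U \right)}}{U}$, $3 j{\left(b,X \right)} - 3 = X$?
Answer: $0$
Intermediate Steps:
$j{\left(b,X \right)} = 1 + \frac{X}{3}$
$x{\left(u,U \right)} = \frac{1 + \frac{U}{3}}{U}$
$V{\left(s \right)} = 0$
$V{\left(\sqrt{-4 + x{\left(1,-5 \right)}} \right)} t{\left(-183,-126 \right)} = 0 \left(-173\right) = 0$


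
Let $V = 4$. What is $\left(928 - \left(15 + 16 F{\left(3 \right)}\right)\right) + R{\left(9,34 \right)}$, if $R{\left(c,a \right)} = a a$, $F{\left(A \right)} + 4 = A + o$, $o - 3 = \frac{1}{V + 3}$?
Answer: $\frac{14243}{7} \approx 2034.7$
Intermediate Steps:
$o = \frac{22}{7}$ ($o = 3 + \frac{1}{4 + 3} = 3 + \frac{1}{7} = \frac{22}{7} \approx 3.1429$)
$F{\left(A \right)} = - \frac{6}{7} + A$ ($F{\left(A \right)} = -4 + \left(A + \frac{22}{7}\right) = -4 + \left(\frac{22}{7} + A\right) = - \frac{6}{7} + A$)
$R{\left(c,a \right)} = a^{2}$
$\left(928 - \left(15 + 16 F{\left(3 \right)}\right)\right) + R{\left(9,34 \right)} = \left(928 - \left(15 + 16 \left(- \frac{6}{7} + 3\right)\right)\right) + 34^{2} = \left(928 - \frac{345}{7}\right) + 1156 = \frac{6151}{7} + 1156 = \frac{14243}{7}$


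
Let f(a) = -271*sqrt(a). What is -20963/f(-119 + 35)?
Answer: -20963*I*sqrt(21)/11382 ≈ -8.44*I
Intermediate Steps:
-20963/f(-119 + 35) = -20963*(-1/(271*sqrt(-119 + 35))) = -20963*I*sqrt(21)/11382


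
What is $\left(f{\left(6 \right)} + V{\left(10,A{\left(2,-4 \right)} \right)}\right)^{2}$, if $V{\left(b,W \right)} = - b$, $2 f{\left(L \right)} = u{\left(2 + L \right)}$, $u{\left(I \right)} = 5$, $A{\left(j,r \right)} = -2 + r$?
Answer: $\frac{225}{4} \approx 56.25$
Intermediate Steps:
$f{\left(L \right)} = \frac{5}{2}$ ($f{\left(L \right)} = \frac{1}{2} \cdot 5 = \frac{5}{2}$)
$\left(f{\left(6 \right)} + V{\left(10,A{\left(2,-4 \right)} \right)}\right)^{2} = \left(\frac{5}{2} - 10\right)^{2} = \left(- \frac{15}{2}\right)^{2} = \frac{225}{4}$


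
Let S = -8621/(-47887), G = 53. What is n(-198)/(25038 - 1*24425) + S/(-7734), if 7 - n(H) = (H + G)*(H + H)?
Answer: -21263372468627/227029489554 ≈ -93.659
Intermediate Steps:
S = 8621/47887 (S = -8621*(-1/47887) = 8621/47887 ≈ 0.18003)
n(H) = 7 - 2*H*(53 + H) (n(H) = 7 - (H + 53)*(H + H) = 7 - (53 + H)*2*H = 7 - 2*H*(53 + H))
n(-198)/(25038 - 1*24425) + S/(-7734) = (7 - 106*(-198) - 2*(-198)²)/(25038 - 1*24425) + (8621/47887)/(-7734) = (7 + 20988 - 2*39204)/(25038 - 24425) + (8621/47887)*(-1/7734) = (7 + 20988 - 78408)/613 - 8621/370358058 = -57413*1/613 - 8621/370358058 = -57413/613 - 8621/370358058 = -21263372468627/227029489554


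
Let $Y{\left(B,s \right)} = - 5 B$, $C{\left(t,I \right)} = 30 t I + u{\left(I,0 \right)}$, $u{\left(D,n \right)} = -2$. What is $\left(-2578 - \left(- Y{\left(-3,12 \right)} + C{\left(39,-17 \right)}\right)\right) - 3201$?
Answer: $14128$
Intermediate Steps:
$C{\left(t,I \right)} = -2 + 30 I t$ ($C{\left(t,I \right)} = 30 t I - 2 = 30 I t - 2 = -2 + 30 I t$)
$\left(-2578 - \left(- Y{\left(-3,12 \right)} + C{\left(39,-17 \right)}\right)\right) - 3201 = \left(-2578 - \left(-17 + 30 \left(-17\right) 39\right)\right) - 3201 = \left(-2578 + \left(15 - \left(-2 - 19890\right)\right)\right) - 3201 = \left(-2578 + \left(15 - -19892\right)\right) - 3201 = \left(-2578 + \left(15 + 19892\right)\right) - 3201 = \left(-2578 + 19907\right) - 3201 = 17329 - 3201 = 14128$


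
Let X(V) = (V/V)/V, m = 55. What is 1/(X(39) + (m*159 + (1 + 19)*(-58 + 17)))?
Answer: 39/309076 ≈ 0.00012618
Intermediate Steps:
X(V) = 1/V
1/(X(39) + (m*159 + (1 + 19)*(-58 + 17))) = 1/(1/39 + (55*159 + (1 + 19)*(-58 + 17))) = 1/(1/39 + (8745 + 20*(-41))) = 1/(1/39 + (8745 - 820)) = 1/(1/39 + 7925) = 1/(309076/39) = 39/309076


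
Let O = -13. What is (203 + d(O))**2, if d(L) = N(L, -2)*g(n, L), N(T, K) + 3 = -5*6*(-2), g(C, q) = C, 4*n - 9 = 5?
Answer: 648025/4 ≈ 1.6201e+5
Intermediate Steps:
n = 7/2 (n = 9/4 + (1/4)*5 = 9/4 + 5/4 = 7/2 ≈ 3.5000)
N(T, K) = 57 (N(T, K) = -3 - 5*6*(-2) = -3 - 30*(-2) = -3 + 60 = 57)
d(L) = 399/2 (d(L) = 57*(7/2) = 399/2)
(203 + d(O))**2 = (203 + 399/2)**2 = (805/2)**2 = 648025/4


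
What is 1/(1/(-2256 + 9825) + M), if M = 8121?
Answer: 7569/61467850 ≈ 0.00012314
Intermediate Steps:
1/(1/(-2256 + 9825) + M) = 1/(1/(-2256 + 9825) + 8121) = 1/(1/7569 + 8121) = 1/(61467850/7569) = 7569/61467850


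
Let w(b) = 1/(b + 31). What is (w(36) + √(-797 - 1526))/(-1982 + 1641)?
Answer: -1/22847 - I*√2323/341 ≈ -4.3769e-5 - 0.14134*I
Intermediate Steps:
w(b) = 1/(31 + b)
(w(36) + √(-797 - 1526))/(-1982 + 1641) = (1/(31 + 36) + √(-797 - 1526))/(-1982 + 1641) = (1/67 + √(-2323))/(-341) = (1/67 + I*√2323)*(-1/341) = -1/22847 - I*√2323/341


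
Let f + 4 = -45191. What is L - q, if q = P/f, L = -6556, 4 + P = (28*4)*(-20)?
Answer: -98766888/15065 ≈ -6556.0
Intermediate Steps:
f = -45195 (f = -4 - 45191 = -45195)
P = -2244 (P = -4 + (28*4)*(-20) = -4 + 112*(-20) = -4 - 2240 = -2244)
q = 748/15065 (q = -2244/(-45195) = -2244*(-1/45195) = 748/15065 ≈ 0.049652)
L - q = -6556 - 1*748/15065 = -6556 - 748/15065 = -98766888/15065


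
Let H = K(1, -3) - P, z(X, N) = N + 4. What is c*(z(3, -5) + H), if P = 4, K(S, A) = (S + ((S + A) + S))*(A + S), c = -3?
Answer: 15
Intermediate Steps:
K(S, A) = (A + S)*(A + 3*S) (K(S, A) = (S + ((A + S) + S))*(A + S) = (S + (A + 2*S))*(A + S) = (A + 3*S)*(A + S) = (A + S)*(A + 3*S))
z(X, N) = 4 + N
H = -4 (H = ((-3)² + 3*1² + 4*(-3)*1) - 1*4 = (9 + 3*1 - 12) - 4 = (9 + 3 - 12) - 4 = 0 - 4 = -4)
c*(z(3, -5) + H) = -3*((4 - 5) - 4) = -3*(-1 - 4) = -3*(-5) = 15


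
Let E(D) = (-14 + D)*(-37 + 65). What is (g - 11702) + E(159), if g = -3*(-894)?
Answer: -4960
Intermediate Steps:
g = 2682
E(D) = -392 + 28*D (E(D) = (-14 + D)*28 = -392 + 28*D)
(g - 11702) + E(159) = (2682 - 11702) + (-392 + 28*159) = -9020 + (-392 + 4452) = -9020 + 4060 = -4960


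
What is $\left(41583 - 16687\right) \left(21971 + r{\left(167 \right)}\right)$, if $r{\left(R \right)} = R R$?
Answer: $1241314560$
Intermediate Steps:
$r{\left(R \right)} = R^{2}$
$\left(41583 - 16687\right) \left(21971 + r{\left(167 \right)}\right) = \left(41583 - 16687\right) \left(21971 + 167^{2}\right) = 24896 \left(21971 + 27889\right) = 24896 \cdot 49860 = 1241314560$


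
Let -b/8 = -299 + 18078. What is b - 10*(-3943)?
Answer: -102802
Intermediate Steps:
b = -142232 (b = -8*(-299 + 18078) = -8*17779 = -142232)
b - 10*(-3943) = -142232 - 10*(-3943) = -142232 - 1*(-39430) = -142232 + 39430 = -102802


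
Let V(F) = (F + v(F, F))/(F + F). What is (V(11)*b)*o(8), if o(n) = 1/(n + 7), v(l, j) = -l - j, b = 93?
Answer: -31/10 ≈ -3.1000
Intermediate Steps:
v(l, j) = -j - l
o(n) = 1/(7 + n)
V(F) = -½ (V(F) = (F + (-F - F))/(F + F) = (F - 2*F)/((2*F)) = (-F)*(1/(2*F)) = -½)
(V(11)*b)*o(8) = (-½*93)/(7 + 8) = -93/2/15 = -93/2*1/15 = -31/10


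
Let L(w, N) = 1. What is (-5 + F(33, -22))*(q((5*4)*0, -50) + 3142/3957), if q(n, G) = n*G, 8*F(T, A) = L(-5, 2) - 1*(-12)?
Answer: -14139/5276 ≈ -2.6799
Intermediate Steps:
F(T, A) = 13/8 (F(T, A) = (1 - 1*(-12))/8 = (1 + 12)/8 = (⅛)*13 = 13/8)
q(n, G) = G*n
(-5 + F(33, -22))*(q((5*4)*0, -50) + 3142/3957) = (-5 + 13/8)*(-50*5*4*0 + 3142/3957) = -27*(-1000*0 + 3142*(1/3957))/8 = -27*(-50*0 + 3142/3957)/8 = -27*(0 + 3142/3957)/8 = -27/8*3142/3957 = -14139/5276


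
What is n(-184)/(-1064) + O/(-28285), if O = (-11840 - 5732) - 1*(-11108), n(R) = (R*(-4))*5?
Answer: -12151388/3761905 ≈ -3.2301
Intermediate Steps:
n(R) = -20*R (n(R) = -4*R*5 = -20*R)
O = -6464 (O = -17572 + 11108 = -6464)
n(-184)/(-1064) + O/(-28285) = -20*(-184)/(-1064) - 6464/(-28285) = 3680*(-1/1064) - 6464*(-1/28285) = -460/133 + 6464/28285 = -12151388/3761905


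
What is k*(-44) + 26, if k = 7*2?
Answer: -590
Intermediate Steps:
k = 14
k*(-44) + 26 = 14*(-44) + 26 = -616 + 26 = -590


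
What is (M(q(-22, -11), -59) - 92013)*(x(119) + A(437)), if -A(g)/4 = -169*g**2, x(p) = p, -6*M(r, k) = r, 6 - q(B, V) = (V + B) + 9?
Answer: -11879078708934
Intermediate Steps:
q(B, V) = -3 - B - V (q(B, V) = 6 - ((V + B) + 9) = 6 - ((B + V) + 9) = 6 - (9 + B + V) = 6 + (-9 - B - V) = -3 - B - V)
M(r, k) = -r/6
A(g) = 676*g**2 (A(g) = -(-676)*g**2 = 676*g**2)
(M(q(-22, -11), -59) - 92013)*(x(119) + A(437)) = (-(-3 - 1*(-22) - 1*(-11))/6 - 92013)*(119 + 676*437**2) = (-(-3 + 22 + 11)/6 - 92013)*(119 + 676*190969) = (-1/6*30 - 92013)*(119 + 129095044) = (-5 - 92013)*129095163 = -92018*129095163 = -11879078708934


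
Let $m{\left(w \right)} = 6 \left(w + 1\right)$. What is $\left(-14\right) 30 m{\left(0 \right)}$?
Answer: $-2520$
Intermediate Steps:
$m{\left(w \right)} = 6 + 6 w$ ($m{\left(w \right)} = 6 \left(1 + w\right) = 6 + 6 w$)
$\left(-14\right) 30 m{\left(0 \right)} = \left(-14\right) 30 \left(6 + 6 \cdot 0\right) = - 420 \left(6 + 0\right) = \left(-420\right) 6 = -2520$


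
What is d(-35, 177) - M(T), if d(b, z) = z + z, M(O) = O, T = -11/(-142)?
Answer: 50257/142 ≈ 353.92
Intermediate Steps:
T = 11/142 (T = -11*(-1/142) = 11/142 ≈ 0.077465)
d(b, z) = 2*z
d(-35, 177) - M(T) = 2*177 - 1*11/142 = 354 - 11/142 = 50257/142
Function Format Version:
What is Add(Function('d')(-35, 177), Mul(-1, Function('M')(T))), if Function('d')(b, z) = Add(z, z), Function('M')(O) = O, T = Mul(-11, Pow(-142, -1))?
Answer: Rational(50257, 142) ≈ 353.92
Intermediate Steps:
T = Rational(11, 142) (T = Mul(-11, Rational(-1, 142)) = Rational(11, 142) ≈ 0.077465)
Function('d')(b, z) = Mul(2, z)
Add(Function('d')(-35, 177), Mul(-1, Function('M')(T))) = Add(Mul(2, 177), Mul(-1, Rational(11, 142))) = Add(354, Rational(-11, 142)) = Rational(50257, 142)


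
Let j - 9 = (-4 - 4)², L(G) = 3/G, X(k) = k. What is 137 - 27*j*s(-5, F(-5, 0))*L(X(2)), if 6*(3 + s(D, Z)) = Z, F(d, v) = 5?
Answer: 26171/4 ≈ 6542.8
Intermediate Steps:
s(D, Z) = -3 + Z/6
j = 73 (j = 9 + (-4 - 4)² = 9 + (-8)² = 9 + 64 = 73)
137 - 27*j*s(-5, F(-5, 0))*L(X(2)) = 137 - 27*73*(-3 + (⅙)*5)*3/2 = 137 - 27*73*(-3 + ⅚)*3*(½) = 137 - 27*73*(-13/6)*3/2 = 137 - (-8541)*3/(2*2) = 137 - 27*(-949/4) = 137 + 25623/4 = 26171/4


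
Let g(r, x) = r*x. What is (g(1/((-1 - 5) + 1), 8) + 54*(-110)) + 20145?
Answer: 71017/5 ≈ 14203.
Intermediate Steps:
(g(1/((-1 - 5) + 1), 8) + 54*(-110)) + 20145 = (8/((-1 - 5) + 1) + 54*(-110)) + 20145 = (8/(-6 + 1) - 5940) + 20145 = (8/(-5) - 5940) + 20145 = (-1/5*8 - 5940) + 20145 = (-8/5 - 5940) + 20145 = -29708/5 + 20145 = 71017/5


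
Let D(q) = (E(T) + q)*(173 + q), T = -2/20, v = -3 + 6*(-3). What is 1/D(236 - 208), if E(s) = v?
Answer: 1/1407 ≈ 0.00071073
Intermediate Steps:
v = -21 (v = -3 - 18 = -21)
T = -⅒ (T = -2*1/20 = -⅒ ≈ -0.10000)
E(s) = -21
D(q) = (-21 + q)*(173 + q)
1/D(236 - 208) = 1/(-3633 + (236 - 208)² + 152*(236 - 208)) = 1/(-3633 + 28² + 152*28) = 1/(-3633 + 784 + 4256) = 1/1407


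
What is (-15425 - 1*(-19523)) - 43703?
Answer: -39605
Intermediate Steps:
(-15425 - 1*(-19523)) - 43703 = (-15425 + 19523) - 43703 = 4098 - 43703 = -39605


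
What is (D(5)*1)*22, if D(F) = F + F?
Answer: 220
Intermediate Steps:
D(F) = 2*F
(D(5)*1)*22 = ((2*5)*1)*22 = (10*1)*22 = 10*22 = 220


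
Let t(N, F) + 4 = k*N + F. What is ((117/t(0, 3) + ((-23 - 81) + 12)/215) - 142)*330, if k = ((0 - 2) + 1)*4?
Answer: -3681282/43 ≈ -85611.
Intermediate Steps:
k = -4 (k = (-2 + 1)*4 = -1*4 = -4)
t(N, F) = -4 + F - 4*N (t(N, F) = -4 + (-4*N + F) = -4 + (F - 4*N) = -4 + F - 4*N)
((117/t(0, 3) + ((-23 - 81) + 12)/215) - 142)*330 = ((117/(-4 + 3 - 4*0) + ((-23 - 81) + 12)/215) - 142)*330 = ((117/(-4 + 3 + 0) + (-104 + 12)*(1/215)) - 142)*330 = ((117/(-1) - 92*1/215) - 142)*330 = ((117*(-1) - 92/215) - 142)*330 = ((-117 - 92/215) - 142)*330 = (-25247/215 - 142)*330 = -55777/215*330 = -3681282/43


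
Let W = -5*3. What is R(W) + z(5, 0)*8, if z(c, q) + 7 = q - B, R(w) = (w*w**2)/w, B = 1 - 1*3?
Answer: 185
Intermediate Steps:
B = -2 (B = 1 - 3 = -2)
W = -15
R(w) = w**2 (R(w) = w**3/w = w**2)
z(c, q) = -5 + q (z(c, q) = -7 + (q - 1*(-2)) = -7 + (q + 2) = -7 + (2 + q) = -5 + q)
R(W) + z(5, 0)*8 = (-15)**2 + (-5 + 0)*8 = 225 - 5*8 = 225 - 40 = 185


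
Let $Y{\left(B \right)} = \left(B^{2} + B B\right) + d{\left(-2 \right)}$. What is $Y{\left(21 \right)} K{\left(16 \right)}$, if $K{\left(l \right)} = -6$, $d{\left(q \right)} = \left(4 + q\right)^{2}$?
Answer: $-5316$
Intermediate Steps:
$Y{\left(B \right)} = 4 + 2 B^{2}$ ($Y{\left(B \right)} = \left(B^{2} + B B\right) + \left(4 - 2\right)^{2} = \left(B^{2} + B^{2}\right) + 2^{2} = 2 B^{2} + 4 = 4 + 2 B^{2}$)
$Y{\left(21 \right)} K{\left(16 \right)} = \left(4 + 2 \cdot 21^{2}\right) \left(-6\right) = \left(4 + 2 \cdot 441\right) \left(-6\right) = \left(4 + 882\right) \left(-6\right) = 886 \left(-6\right) = -5316$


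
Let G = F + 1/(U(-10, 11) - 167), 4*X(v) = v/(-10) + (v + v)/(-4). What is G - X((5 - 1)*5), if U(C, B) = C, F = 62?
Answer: 11504/177 ≈ 64.994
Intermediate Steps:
X(v) = -3*v/20 (X(v) = (v/(-10) + (v + v)/(-4))/4 = (v*(-1/10) + (2*v)*(-1/4))/4 = (-v/10 - v/2)/4 = (-3*v/5)/4 = -3*v/20)
G = 10973/177 (G = 62 + 1/(-10 - 167) = 62 + 1/(-177) = 62 - 1/177 = 10973/177 ≈ 61.994)
G - X((5 - 1)*5) = 10973/177 - (-3)*(5 - 1)*5/20 = 10973/177 - (-3)*4*5/20 = 10973/177 - (-3)*20/20 = 10973/177 - 1*(-3) = 10973/177 + 3 = 11504/177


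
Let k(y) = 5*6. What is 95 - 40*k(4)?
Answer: -1105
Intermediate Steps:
k(y) = 30
95 - 40*k(4) = 95 - 40*30 = 95 - 1200 = -1105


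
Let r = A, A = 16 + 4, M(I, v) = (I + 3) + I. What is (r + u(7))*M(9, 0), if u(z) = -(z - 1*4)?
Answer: 357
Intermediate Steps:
M(I, v) = 3 + 2*I (M(I, v) = (3 + I) + I = 3 + 2*I)
u(z) = 4 - z (u(z) = -(z - 4) = -(-4 + z) = 4 - z)
A = 20
r = 20
(r + u(7))*M(9, 0) = (20 + (4 - 1*7))*(3 + 2*9) = (20 + (4 - 7))*(3 + 18) = (20 - 3)*21 = 17*21 = 357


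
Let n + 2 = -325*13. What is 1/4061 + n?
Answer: -17165846/4061 ≈ -4227.0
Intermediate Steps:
n = -4227 (n = -2 - 325*13 = -2 - 4225 = -4227)
1/4061 + n = 1/4061 - 4227 = -17165846/4061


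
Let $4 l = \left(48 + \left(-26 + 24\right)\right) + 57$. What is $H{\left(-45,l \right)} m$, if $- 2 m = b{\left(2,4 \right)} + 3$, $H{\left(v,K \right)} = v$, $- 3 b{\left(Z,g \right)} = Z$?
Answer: $\frac{105}{2} \approx 52.5$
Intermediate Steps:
$b{\left(Z,g \right)} = - \frac{Z}{3}$
$l = \frac{103}{4}$ ($l = \frac{\left(48 + \left(-26 + 24\right)\right) + 57}{4} = \frac{\left(48 - 2\right) + 57}{4} = \frac{46 + 57}{4} = \frac{1}{4} \cdot 103 = \frac{103}{4} \approx 25.75$)
$m = - \frac{7}{6}$ ($m = - \frac{\left(- \frac{1}{3}\right) 2 + 3}{2} = - \frac{- \frac{2}{3} + 3}{2} = \left(- \frac{1}{2}\right) \frac{7}{3} = - \frac{7}{6} \approx -1.1667$)
$H{\left(-45,l \right)} m = \left(-45\right) \left(- \frac{7}{6}\right) = \frac{105}{2}$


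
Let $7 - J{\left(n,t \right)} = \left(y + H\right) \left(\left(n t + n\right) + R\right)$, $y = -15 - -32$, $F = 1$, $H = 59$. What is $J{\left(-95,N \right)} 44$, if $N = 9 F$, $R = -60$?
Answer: $3377748$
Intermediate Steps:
$N = 9$ ($N = 9 \cdot 1 = 9$)
$y = 17$ ($y = -15 + 32 = 17$)
$J{\left(n,t \right)} = 4567 - 76 n - 76 n t$ ($J{\left(n,t \right)} = 7 - \left(17 + 59\right) \left(\left(n t + n\right) - 60\right) = 7 - 76 \left(\left(n + n t\right) - 60\right) = 7 - 76 \left(-60 + n + n t\right) = 7 - \left(-4560 + 76 n + 76 n t\right) = 4567 - 76 n - 76 n t$)
$J{\left(-95,N \right)} 44 = \left(4567 - -7220 - \left(-7220\right) 9\right) 44 = \left(4567 + 7220 + 64980\right) 44 = 76767 \cdot 44 = 3377748$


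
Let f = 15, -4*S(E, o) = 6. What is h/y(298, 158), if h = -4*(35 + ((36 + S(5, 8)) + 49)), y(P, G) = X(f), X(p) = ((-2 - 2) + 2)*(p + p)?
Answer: 79/10 ≈ 7.9000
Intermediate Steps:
S(E, o) = -3/2 (S(E, o) = -1/4*6 = -3/2)
X(p) = -4*p (X(p) = (-4 + 2)*(2*p) = -4*p)
y(P, G) = -60 (y(P, G) = -4*15 = -60)
h = -474 (h = -4*(35 + ((36 - 3/2) + 49)) = -4*(35 + (69/2 + 49)) = -4*(35 + 167/2) = -4*237/2 = -474)
h/y(298, 158) = -474/(-60) = -474*(-1/60) = 79/10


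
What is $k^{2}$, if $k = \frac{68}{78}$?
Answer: $\frac{1156}{1521} \approx 0.76003$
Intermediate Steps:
$k = \frac{34}{39}$ ($k = 68 \cdot \frac{1}{78} = \frac{34}{39} \approx 0.87179$)
$k^{2} = \left(\frac{34}{39}\right)^{2} = \frac{1156}{1521}$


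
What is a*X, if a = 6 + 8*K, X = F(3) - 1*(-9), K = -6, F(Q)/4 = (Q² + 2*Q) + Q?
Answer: -3402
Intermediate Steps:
F(Q) = 4*Q² + 12*Q (F(Q) = 4*((Q² + 2*Q) + Q) = 4*(Q² + 3*Q) = 4*Q² + 12*Q)
X = 81 (X = 4*3*(3 + 3) - 1*(-9) = 4*3*6 + 9 = 72 + 9 = 81)
a = -42 (a = 6 + 8*(-6) = 6 - 48 = -42)
a*X = -42*81 = -3402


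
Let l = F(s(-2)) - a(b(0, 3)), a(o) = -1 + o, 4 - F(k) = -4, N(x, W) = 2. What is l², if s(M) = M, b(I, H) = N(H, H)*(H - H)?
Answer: 81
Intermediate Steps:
b(I, H) = 0 (b(I, H) = 2*(H - H) = 2*0 = 0)
F(k) = 8 (F(k) = 4 - 1*(-4) = 4 + 4 = 8)
l = 9 (l = 8 - (-1 + 0) = 8 - 1*(-1) = 8 + 1 = 9)
l² = 9² = 81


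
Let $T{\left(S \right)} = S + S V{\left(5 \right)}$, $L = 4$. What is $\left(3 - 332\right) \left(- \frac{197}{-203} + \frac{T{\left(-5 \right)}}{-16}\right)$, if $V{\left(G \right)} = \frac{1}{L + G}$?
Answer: $- \frac{905173}{2088} \approx -433.51$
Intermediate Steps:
$V{\left(G \right)} = \frac{1}{4 + G}$
$T{\left(S \right)} = \frac{10 S}{9}$ ($T{\left(S \right)} = S + \frac{S}{4 + 5} = S + \frac{S}{9} = \frac{10 S}{9}$)
$\left(3 - 332\right) \left(- \frac{197}{-203} + \frac{T{\left(-5 \right)}}{-16}\right) = \left(3 - 332\right) \left(- \frac{197}{-203} + \frac{\frac{10}{9} \left(-5\right)}{-16}\right) = - 329 \left(\left(-197\right) \left(- \frac{1}{203}\right) - - \frac{25}{72}\right) = - 329 \left(\frac{197}{203} + \frac{25}{72}\right) = \left(-329\right) \frac{19259}{14616} = - \frac{905173}{2088}$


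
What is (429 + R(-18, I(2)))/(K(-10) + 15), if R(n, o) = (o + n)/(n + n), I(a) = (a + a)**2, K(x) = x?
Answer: 7723/90 ≈ 85.811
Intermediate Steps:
I(a) = 4*a**2 (I(a) = (2*a)**2 = 4*a**2)
R(n, o) = (n + o)/(2*n) (R(n, o) = (n + o)/((2*n)) = (n + o)*(1/(2*n)) = (n + o)/(2*n))
(429 + R(-18, I(2)))/(K(-10) + 15) = (429 + (1/2)*(-18 + 4*2**2)/(-18))/(-10 + 15) = (429 + (1/2)*(-1/18)*(-18 + 4*4))/5 = (429 + (1/2)*(-1/18)*(-18 + 16))*(1/5) = (429 + (1/2)*(-1/18)*(-2))*(1/5) = (429 + 1/18)*(1/5) = (7723/18)*(1/5) = 7723/90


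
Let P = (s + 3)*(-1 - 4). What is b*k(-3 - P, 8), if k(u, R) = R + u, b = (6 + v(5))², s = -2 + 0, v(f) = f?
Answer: 1210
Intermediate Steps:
s = -2
b = 121 (b = (6 + 5)² = 11² = 121)
P = -5 (P = (-2 + 3)*(-1 - 4) = 1*(-5) = -5)
b*k(-3 - P, 8) = 121*(8 + (-3 - 1*(-5))) = 121*(8 + (-3 + 5)) = 121*(8 + 2) = 121*10 = 1210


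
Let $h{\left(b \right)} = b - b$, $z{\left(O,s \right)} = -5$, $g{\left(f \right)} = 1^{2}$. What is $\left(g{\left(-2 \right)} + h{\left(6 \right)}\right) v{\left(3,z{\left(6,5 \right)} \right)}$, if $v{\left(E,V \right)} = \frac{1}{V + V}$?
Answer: $- \frac{1}{10} \approx -0.1$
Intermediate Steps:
$g{\left(f \right)} = 1$
$v{\left(E,V \right)} = \frac{1}{2 V}$
$h{\left(b \right)} = 0$
$\left(g{\left(-2 \right)} + h{\left(6 \right)}\right) v{\left(3,z{\left(6,5 \right)} \right)} = \left(1 + 0\right) \frac{1}{2 \left(-5\right)} = 1 \cdot \frac{1}{2} \left(- \frac{1}{5}\right) = 1 \left(- \frac{1}{10}\right) = - \frac{1}{10}$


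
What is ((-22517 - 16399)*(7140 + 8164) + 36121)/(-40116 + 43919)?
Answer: -595534343/3803 ≈ -1.5660e+5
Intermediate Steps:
((-22517 - 16399)*(7140 + 8164) + 36121)/(-40116 + 43919) = (-38916*15304 + 36121)/3803 = (-595570464 + 36121)*(1/3803) = -595534343*1/3803 = -595534343/3803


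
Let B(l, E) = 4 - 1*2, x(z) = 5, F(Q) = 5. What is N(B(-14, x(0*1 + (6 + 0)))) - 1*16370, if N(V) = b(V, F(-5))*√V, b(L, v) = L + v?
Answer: -16370 + 7*√2 ≈ -16360.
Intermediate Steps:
B(l, E) = 2 (B(l, E) = 4 - 2 = 2)
N(V) = √V*(5 + V) (N(V) = (V + 5)*√V = (5 + V)*√V = √V*(5 + V))
N(B(-14, x(0*1 + (6 + 0)))) - 1*16370 = √2*(5 + 2) - 1*16370 = √2*7 - 16370 = 7*√2 - 16370 = -16370 + 7*√2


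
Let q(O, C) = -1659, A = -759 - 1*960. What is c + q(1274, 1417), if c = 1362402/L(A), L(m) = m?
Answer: -468247/191 ≈ -2451.6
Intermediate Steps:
A = -1719 (A = -759 - 960 = -1719)
c = -151378/191 (c = 1362402/(-1719) = 1362402*(-1/1719) = -151378/191 ≈ -792.55)
c + q(1274, 1417) = -151378/191 - 1659 = -468247/191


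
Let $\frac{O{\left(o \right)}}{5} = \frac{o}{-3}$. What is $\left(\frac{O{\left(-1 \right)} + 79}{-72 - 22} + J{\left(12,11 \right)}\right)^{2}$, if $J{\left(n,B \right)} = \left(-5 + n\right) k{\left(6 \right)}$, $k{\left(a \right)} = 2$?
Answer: $\frac{3433609}{19881} \approx 172.71$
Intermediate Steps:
$J{\left(n,B \right)} = -10 + 2 n$ ($J{\left(n,B \right)} = \left(-5 + n\right) 2 = -10 + 2 n$)
$O{\left(o \right)} = - \frac{5 o}{3}$ ($O{\left(o \right)} = 5 \frac{o}{-3} = 5 o \left(- \frac{1}{3}\right) = 5 \left(- \frac{o}{3}\right) = - \frac{5 o}{3}$)
$\left(\frac{O{\left(-1 \right)} + 79}{-72 - 22} + J{\left(12,11 \right)}\right)^{2} = \left(\frac{\left(- \frac{5}{3}\right) \left(-1\right) + 79}{-72 - 22} + \left(-10 + 2 \cdot 12\right)\right)^{2} = \left(\frac{\frac{5}{3} + 79}{-94} + \left(-10 + 24\right)\right)^{2} = \left(\frac{242}{3} \left(- \frac{1}{94}\right) + 14\right)^{2} = \left(- \frac{121}{141} + 14\right)^{2} = \left(\frac{1853}{141}\right)^{2} = \frac{3433609}{19881}$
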